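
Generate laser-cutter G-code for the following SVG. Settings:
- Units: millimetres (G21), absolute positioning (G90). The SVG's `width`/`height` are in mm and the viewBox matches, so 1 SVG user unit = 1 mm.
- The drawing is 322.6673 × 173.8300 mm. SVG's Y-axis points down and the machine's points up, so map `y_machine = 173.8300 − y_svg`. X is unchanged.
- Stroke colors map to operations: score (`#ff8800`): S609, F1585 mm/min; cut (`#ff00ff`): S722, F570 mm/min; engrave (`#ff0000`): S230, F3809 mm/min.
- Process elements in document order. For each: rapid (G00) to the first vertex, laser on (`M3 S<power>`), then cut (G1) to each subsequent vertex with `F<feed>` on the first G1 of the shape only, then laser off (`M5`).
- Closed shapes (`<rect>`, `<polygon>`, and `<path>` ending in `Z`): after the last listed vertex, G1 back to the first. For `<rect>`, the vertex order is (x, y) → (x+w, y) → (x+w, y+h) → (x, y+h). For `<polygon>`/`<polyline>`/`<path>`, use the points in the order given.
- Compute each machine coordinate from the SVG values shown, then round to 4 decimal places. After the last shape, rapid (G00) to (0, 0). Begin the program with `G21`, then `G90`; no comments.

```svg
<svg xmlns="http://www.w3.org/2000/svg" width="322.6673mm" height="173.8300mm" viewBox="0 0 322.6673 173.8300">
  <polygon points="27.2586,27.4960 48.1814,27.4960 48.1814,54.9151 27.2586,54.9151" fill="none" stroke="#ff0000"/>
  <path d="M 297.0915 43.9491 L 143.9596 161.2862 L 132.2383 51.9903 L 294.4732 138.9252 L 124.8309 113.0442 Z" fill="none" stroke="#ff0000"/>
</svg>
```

viewBox `0 0 322.6673 173.8300` with mm width/height → 1 unit = 1 mm. Flip: y_m = 173.8300 − y_svg.

**Shape 1** — `<polygon>` rectangle, stroke `#ff0000` → engrave (S230, F3809). Machine vertices: (27.2586,146.3340) → (48.1814,146.3340) → (48.1814,118.9149) → (27.2586,118.9149) → (27.2586,146.3340). Closed: final G1 returns to the first vertex.

**Shape 2** — `<path>` closed polygon, stroke `#ff0000` → engrave (S230, F3809). Machine vertices: (297.0915,129.8809) → (143.9596,12.5438) → (132.2383,121.8397) → (294.4732,34.9048) → (124.8309,60.7858) → (297.0915,129.8809). Closed: final G1 returns to the first vertex.

G21
G90
G00 X27.2586 Y146.3340
M3 S230
G1 X48.1814 Y146.3340 F3809
G1 X48.1814 Y118.9149
G1 X27.2586 Y118.9149
G1 X27.2586 Y146.3340
M5
G00 X297.0915 Y129.8809
M3 S230
G1 X143.9596 Y12.5438 F3809
G1 X132.2383 Y121.8397
G1 X294.4732 Y34.9048
G1 X124.8309 Y60.7858
G1 X297.0915 Y129.8809
M5
G00 X0.0000 Y0.0000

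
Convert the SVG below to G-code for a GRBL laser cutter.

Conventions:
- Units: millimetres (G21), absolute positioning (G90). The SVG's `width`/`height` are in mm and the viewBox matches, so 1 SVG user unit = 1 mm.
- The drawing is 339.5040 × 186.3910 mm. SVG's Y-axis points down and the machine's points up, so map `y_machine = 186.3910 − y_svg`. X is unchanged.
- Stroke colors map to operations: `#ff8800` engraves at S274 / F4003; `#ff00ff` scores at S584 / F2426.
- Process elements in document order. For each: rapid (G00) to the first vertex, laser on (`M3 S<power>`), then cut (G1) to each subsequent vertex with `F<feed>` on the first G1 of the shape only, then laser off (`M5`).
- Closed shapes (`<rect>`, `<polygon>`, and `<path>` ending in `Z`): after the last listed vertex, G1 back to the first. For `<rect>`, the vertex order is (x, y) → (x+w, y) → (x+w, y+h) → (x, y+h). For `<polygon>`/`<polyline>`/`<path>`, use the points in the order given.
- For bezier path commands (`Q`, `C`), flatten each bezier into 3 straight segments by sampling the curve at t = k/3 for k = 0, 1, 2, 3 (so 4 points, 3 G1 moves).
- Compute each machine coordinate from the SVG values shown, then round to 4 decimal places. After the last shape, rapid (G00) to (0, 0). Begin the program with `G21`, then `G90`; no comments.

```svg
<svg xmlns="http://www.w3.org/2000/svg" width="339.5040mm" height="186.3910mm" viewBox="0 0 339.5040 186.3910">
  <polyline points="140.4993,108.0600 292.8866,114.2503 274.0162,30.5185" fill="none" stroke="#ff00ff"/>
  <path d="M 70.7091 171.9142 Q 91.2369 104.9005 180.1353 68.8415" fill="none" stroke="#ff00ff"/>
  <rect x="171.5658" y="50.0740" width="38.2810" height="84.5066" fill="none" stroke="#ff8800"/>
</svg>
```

Since the viewBox matches the mm dimensions, user units are millimetres directly. The only transform is the Y-flip y_m = 186.3910 − y_svg.

Shape 1 is a open polyline drawn with `<polyline>`. Its stroke #ff00ff means score at S584, F2426. After flipping Y the toolpath is (140.4993,78.3310) → (292.8866,72.1407) → (274.0162,155.8725).

Shape 2 is a quadratic bezier drawn with `<path>`. Its stroke #ff00ff means score at S584, F2426. After flipping Y the toolpath is (70.7091,14.4768) → (91.9910,55.7132) → (128.4664,90.0708) → (180.1353,117.5495).

Shape 3 is a rectangle drawn with `<rect>`. Its stroke #ff8800 means engrave at S274, F4003. After flipping Y the toolpath is (171.5658,136.3170) → (209.8468,136.3170) → (209.8468,51.8104) → (171.5658,51.8104) → (171.5658,136.3170), returning to the start.

G21
G90
G00 X140.4993 Y78.3310
M3 S584
G1 X292.8866 Y72.1407 F2426
G1 X274.0162 Y155.8725
M5
G00 X70.7091 Y14.4768
M3 S584
G1 X91.9910 Y55.7132 F2426
G1 X128.4664 Y90.0708
G1 X180.1353 Y117.5495
M5
G00 X171.5658 Y136.3170
M3 S274
G1 X209.8468 Y136.3170 F4003
G1 X209.8468 Y51.8104
G1 X171.5658 Y51.8104
G1 X171.5658 Y136.3170
M5
G00 X0.0000 Y0.0000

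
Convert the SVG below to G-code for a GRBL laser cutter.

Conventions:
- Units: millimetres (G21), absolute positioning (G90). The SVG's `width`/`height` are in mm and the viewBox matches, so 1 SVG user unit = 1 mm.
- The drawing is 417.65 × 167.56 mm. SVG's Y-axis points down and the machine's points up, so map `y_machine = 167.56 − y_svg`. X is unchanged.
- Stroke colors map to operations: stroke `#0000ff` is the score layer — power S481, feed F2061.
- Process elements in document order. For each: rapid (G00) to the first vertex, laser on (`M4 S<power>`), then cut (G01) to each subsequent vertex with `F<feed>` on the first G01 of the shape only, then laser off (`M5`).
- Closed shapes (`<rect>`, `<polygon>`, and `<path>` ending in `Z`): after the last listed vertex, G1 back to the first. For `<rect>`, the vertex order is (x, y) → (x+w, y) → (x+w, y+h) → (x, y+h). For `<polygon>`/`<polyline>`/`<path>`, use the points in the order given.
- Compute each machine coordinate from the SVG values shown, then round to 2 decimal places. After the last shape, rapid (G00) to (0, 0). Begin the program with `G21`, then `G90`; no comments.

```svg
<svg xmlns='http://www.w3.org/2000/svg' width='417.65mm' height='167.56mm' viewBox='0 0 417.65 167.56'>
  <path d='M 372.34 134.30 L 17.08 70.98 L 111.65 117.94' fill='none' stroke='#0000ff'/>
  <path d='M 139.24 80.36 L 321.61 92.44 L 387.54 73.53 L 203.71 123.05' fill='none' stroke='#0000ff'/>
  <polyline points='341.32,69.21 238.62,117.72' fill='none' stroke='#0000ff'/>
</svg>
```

Since the viewBox matches the mm dimensions, user units are millimetres directly. The only transform is the Y-flip y_m = 167.56 − y_svg.

Shape 1 is a open polyline drawn with `<path>`. Its stroke #0000ff means score at S481, F2061. After flipping Y the toolpath is (372.34,33.26) → (17.08,96.58) → (111.65,49.62).

Shape 2 is a open polyline drawn with `<path>`. Its stroke #0000ff means score at S481, F2061. After flipping Y the toolpath is (139.24,87.20) → (321.61,75.12) → (387.54,94.03) → (203.71,44.51).

Shape 3 is a line segment drawn with `<polyline>`. Its stroke #0000ff means score at S481, F2061. After flipping Y the toolpath is (341.32,98.35) → (238.62,49.84).

G21
G90
G00 X372.34 Y33.26
M4 S481
G01 X17.08 Y96.58 F2061
G01 X111.65 Y49.62
M5
G00 X139.24 Y87.20
M4 S481
G01 X321.61 Y75.12 F2061
G01 X387.54 Y94.03
G01 X203.71 Y44.51
M5
G00 X341.32 Y98.35
M4 S481
G01 X238.62 Y49.84 F2061
M5
G00 X0.00 Y0.00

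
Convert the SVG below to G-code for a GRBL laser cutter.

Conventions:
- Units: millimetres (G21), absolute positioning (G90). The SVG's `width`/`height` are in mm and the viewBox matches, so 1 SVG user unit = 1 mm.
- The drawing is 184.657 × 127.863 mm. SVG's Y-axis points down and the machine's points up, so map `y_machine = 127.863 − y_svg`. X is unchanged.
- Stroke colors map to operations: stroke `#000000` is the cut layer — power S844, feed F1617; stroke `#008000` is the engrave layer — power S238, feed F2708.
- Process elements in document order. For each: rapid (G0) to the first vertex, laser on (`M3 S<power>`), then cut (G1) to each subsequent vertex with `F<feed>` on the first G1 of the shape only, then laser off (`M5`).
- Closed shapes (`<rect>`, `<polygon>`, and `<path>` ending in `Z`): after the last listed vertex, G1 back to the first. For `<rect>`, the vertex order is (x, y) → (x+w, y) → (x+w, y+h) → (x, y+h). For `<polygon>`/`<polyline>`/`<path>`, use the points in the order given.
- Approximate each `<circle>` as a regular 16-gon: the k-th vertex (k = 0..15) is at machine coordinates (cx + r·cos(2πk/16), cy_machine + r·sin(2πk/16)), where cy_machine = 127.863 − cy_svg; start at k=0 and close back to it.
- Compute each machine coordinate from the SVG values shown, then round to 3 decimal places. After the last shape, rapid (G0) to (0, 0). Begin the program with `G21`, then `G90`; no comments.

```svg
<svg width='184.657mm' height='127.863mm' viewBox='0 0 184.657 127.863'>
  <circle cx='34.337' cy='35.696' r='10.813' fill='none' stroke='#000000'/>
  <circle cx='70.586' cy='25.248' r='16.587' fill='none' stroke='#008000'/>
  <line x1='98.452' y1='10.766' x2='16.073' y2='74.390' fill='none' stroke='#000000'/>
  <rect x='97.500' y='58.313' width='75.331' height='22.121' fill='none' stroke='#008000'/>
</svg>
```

G21
G90
G0 X45.150 Y92.167
M3 S844
G1 X44.327 Y96.305 F1617
G1 X41.983 Y99.813
G1 X38.475 Y102.157
G1 X34.337 Y102.980
G1 X30.199 Y102.157
G1 X26.691 Y99.813
G1 X24.347 Y96.305
G1 X23.524 Y92.167
G1 X24.347 Y88.029
G1 X26.691 Y84.521
G1 X30.199 Y82.177
G1 X34.337 Y81.354
G1 X38.475 Y82.177
G1 X41.983 Y84.521
G1 X44.327 Y88.029
G1 X45.150 Y92.167
M5
G0 X87.173 Y102.615
M3 S238
G1 X85.910 Y108.963 F2708
G1 X82.315 Y114.344
G1 X76.934 Y117.939
G1 X70.586 Y119.202
G1 X64.238 Y117.939
G1 X58.857 Y114.344
G1 X55.262 Y108.963
G1 X53.999 Y102.615
G1 X55.262 Y96.267
G1 X58.857 Y90.886
G1 X64.238 Y87.291
G1 X70.586 Y86.028
G1 X76.934 Y87.291
G1 X82.315 Y90.886
G1 X85.910 Y96.267
G1 X87.173 Y102.615
M5
G0 X98.452 Y117.097
M3 S844
G1 X16.073 Y53.473 F1617
M5
G0 X97.500 Y69.550
M3 S238
G1 X172.831 Y69.550 F2708
G1 X172.831 Y47.429
G1 X97.500 Y47.429
G1 X97.500 Y69.550
M5
G0 X0.000 Y0.000

Since the viewBox matches the mm dimensions, user units are millimetres directly. The only transform is the Y-flip y_m = 127.863 − y_svg.

Shape 1 is a circle drawn with `<circle>`. Its stroke #000000 means cut at S844, F1617. After flipping Y the toolpath is (45.150,92.167) → (44.327,96.305) → (41.983,99.813) → (38.475,102.157) → (34.337,102.980) → (30.199,102.157) → (26.691,99.813) → (24.347,96.305) → (23.524,92.167) → (24.347,88.029) → (26.691,84.521) → (30.199,82.177) → (34.337,81.354) → (38.475,82.177) → (41.983,84.521) → (44.327,88.029) → (45.150,92.167), returning to the start.

Shape 2 is a circle drawn with `<circle>`. Its stroke #008000 means engrave at S238, F2708. After flipping Y the toolpath is (87.173,102.615) → (85.910,108.963) → (82.315,114.344) → (76.934,117.939) → (70.586,119.202) → (64.238,117.939) → (58.857,114.344) → (55.262,108.963) → (53.999,102.615) → (55.262,96.267) → (58.857,90.886) → (64.238,87.291) → (70.586,86.028) → (76.934,87.291) → (82.315,90.886) → (85.910,96.267) → (87.173,102.615), returning to the start.

Shape 3 is a line segment drawn with `<line>`. Its stroke #000000 means cut at S844, F1617. After flipping Y the toolpath is (98.452,117.097) → (16.073,53.473).

Shape 4 is a rectangle drawn with `<rect>`. Its stroke #008000 means engrave at S238, F2708. After flipping Y the toolpath is (97.500,69.550) → (172.831,69.550) → (172.831,47.429) → (97.500,47.429) → (97.500,69.550), returning to the start.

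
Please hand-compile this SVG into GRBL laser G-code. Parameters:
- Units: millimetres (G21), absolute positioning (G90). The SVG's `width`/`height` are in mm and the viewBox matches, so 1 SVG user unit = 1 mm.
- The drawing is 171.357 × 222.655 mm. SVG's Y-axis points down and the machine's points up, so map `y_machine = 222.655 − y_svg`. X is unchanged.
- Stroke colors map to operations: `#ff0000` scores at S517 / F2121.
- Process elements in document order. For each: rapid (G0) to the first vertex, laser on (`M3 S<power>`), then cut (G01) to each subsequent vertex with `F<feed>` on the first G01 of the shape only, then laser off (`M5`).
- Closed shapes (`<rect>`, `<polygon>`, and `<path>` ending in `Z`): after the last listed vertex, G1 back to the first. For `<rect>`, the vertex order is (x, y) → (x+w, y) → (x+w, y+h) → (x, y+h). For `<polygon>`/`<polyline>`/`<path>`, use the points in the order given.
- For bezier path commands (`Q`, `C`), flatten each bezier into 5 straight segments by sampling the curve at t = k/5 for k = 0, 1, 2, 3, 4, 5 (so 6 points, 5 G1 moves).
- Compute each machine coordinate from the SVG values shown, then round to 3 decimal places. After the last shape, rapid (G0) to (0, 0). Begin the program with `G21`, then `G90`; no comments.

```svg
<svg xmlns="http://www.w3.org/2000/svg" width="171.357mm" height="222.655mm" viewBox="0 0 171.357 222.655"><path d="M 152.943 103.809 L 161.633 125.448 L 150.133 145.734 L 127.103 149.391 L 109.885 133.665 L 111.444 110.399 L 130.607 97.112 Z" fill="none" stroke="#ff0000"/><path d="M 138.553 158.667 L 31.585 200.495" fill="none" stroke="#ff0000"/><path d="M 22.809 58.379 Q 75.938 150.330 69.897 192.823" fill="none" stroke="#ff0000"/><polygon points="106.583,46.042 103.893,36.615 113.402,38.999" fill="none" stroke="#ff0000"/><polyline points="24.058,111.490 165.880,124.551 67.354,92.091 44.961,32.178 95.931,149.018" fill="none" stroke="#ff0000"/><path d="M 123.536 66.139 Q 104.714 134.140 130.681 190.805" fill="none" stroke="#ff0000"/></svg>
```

G21
G90
G0 X152.943 Y118.846
M3 S517
G01 X161.633 Y97.207 F2121
G01 X150.133 Y76.921
G01 X127.103 Y73.264
G01 X109.885 Y88.990
G01 X111.444 Y112.256
G01 X130.607 Y125.543
G01 X152.943 Y118.846
M5
G0 X138.553 Y63.988
M3 S517
G01 X31.585 Y22.160 F2121
M5
G0 X22.809 Y164.276
M3 S517
G01 X41.694 Y129.474 F2121
G01 X55.845 Y98.628
G01 X65.263 Y71.740
G01 X69.947 Y48.808
G01 X69.897 Y29.832
M5
G0 X106.583 Y176.613
M3 S517
G01 X103.893 Y186.040 F2121
G01 X113.402 Y183.656
G01 X106.583 Y176.613
M5
G0 X24.058 Y111.165
M3 S517
G01 X165.880 Y98.104 F2121
G01 X67.354 Y130.564
G01 X44.961 Y190.477
G01 X95.931 Y73.637
M5
G0 X123.536 Y156.516
M3 S517
G01 X117.799 Y129.769 F2121
G01 X115.645 Y103.929
G01 X117.074 Y78.996
G01 X122.086 Y54.969
G01 X130.681 Y31.850
M5
G0 X0.000 Y0.000

viewBox `0 0 171.357 222.655` with mm width/height → 1 unit = 1 mm. Flip: y_m = 222.655 − y_svg.

**Shape 1** — `<path>` regular polygon, stroke `#ff0000` → score (S517, F2121). Machine vertices: (152.943,118.846) → (161.633,97.207) → (150.133,76.921) → (127.103,73.264) → (109.885,88.990) → (111.444,112.256) → (130.607,125.543) → (152.943,118.846). Closed: final G1 returns to the first vertex.

**Shape 2** — `<path>` line segment, stroke `#ff0000` → score (S517, F2121). Machine vertices: (138.553,63.988) → (31.585,22.160). Open path.

**Shape 3** — `<path>` quadratic bezier, stroke `#ff0000` → score (S517, F2121). Control points (SVG): P0=(22.809,58.379), P1=(75.938,150.330), P2=(69.897,192.823); sampled at t=k/5. Machine vertices: (22.809,164.276) → (41.694,129.474) → (55.845,98.628) → (65.263,71.740) → (69.947,48.808) → (69.897,29.832). Open path.

**Shape 4** — `<polygon>` regular polygon, stroke `#ff0000` → score (S517, F2121). Machine vertices: (106.583,176.613) → (103.893,186.040) → (113.402,183.656) → (106.583,176.613). Closed: final G1 returns to the first vertex.

**Shape 5** — `<polyline>` open polyline, stroke `#ff0000` → score (S517, F2121). Machine vertices: (24.058,111.165) → (165.880,98.104) → (67.354,130.564) → (44.961,190.477) → (95.931,73.637). Open path.

**Shape 6** — `<path>` quadratic bezier, stroke `#ff0000` → score (S517, F2121). Control points (SVG): P0=(123.536,66.139), P1=(104.714,134.140), P2=(130.681,190.805); sampled at t=k/5. Machine vertices: (123.536,156.516) → (117.799,129.769) → (115.645,103.929) → (117.074,78.996) → (122.086,54.969) → (130.681,31.850). Open path.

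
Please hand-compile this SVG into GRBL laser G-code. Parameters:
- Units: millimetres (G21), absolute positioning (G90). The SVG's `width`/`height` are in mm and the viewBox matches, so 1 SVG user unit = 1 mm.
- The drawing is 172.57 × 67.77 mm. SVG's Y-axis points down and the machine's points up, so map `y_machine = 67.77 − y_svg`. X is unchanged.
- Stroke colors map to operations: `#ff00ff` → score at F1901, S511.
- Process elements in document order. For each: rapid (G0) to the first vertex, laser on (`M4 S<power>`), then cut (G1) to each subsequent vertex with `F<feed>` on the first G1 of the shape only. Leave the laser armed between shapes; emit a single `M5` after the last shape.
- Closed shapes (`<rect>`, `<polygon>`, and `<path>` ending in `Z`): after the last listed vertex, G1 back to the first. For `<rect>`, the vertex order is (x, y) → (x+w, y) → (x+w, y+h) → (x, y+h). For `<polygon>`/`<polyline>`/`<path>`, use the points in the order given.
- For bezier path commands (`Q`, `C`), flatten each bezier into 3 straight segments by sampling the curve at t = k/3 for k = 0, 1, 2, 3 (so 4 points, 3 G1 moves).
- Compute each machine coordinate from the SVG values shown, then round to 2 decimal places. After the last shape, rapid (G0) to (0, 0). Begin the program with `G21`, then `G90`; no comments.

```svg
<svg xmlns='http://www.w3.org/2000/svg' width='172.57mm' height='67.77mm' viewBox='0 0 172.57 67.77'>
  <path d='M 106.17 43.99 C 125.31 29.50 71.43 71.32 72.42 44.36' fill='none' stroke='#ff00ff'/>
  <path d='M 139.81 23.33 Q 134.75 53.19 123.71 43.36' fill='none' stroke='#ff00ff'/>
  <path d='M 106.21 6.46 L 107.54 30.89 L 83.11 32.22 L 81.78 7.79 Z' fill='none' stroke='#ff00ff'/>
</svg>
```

G21
G90
G0 X106.17 Y23.78
M4 S511
G1 X105.71 Y24.13 F1901
G1 X84.98 Y14.74
G1 X72.42 Y23.41
G0 X139.81 Y44.44
M4 S511
G1 X135.77 Y28.94 F1901
G1 X130.41 Y22.27
G1 X123.71 Y24.41
G0 X106.21 Y61.31
M4 S511
G1 X107.54 Y36.88 F1901
G1 X83.11 Y35.55
G1 X81.78 Y59.98
G1 X106.21 Y61.31
M5
G0 X0.00 Y0.00

viewBox `0 0 172.57 67.77` with mm width/height → 1 unit = 1 mm. Flip: y_m = 67.77 − y_svg.

**Shape 1** — `<path>` cubic bezier, stroke `#ff00ff` → score (S511, F1901). Control points (SVG): P0=(106.17,43.99), P1=(125.31,29.50), P2=(71.43,71.32), P3=(72.42,44.36); sampled at t=k/3. Machine vertices: (106.17,23.78) → (105.71,24.13) → (84.98,14.74) → (72.42,23.41). Open path.

**Shape 2** — `<path>` quadratic bezier, stroke `#ff00ff` → score (S511, F1901). Control points (SVG): P0=(139.81,23.33), P1=(134.75,53.19), P2=(123.71,43.36); sampled at t=k/3. Machine vertices: (139.81,44.44) → (135.77,28.94) → (130.41,22.27) → (123.71,24.41). Open path.

**Shape 3** — `<path>` regular polygon, stroke `#ff00ff` → score (S511, F1901). Machine vertices: (106.21,61.31) → (107.54,36.88) → (83.11,35.55) → (81.78,59.98) → (106.21,61.31). Closed: final G1 returns to the first vertex.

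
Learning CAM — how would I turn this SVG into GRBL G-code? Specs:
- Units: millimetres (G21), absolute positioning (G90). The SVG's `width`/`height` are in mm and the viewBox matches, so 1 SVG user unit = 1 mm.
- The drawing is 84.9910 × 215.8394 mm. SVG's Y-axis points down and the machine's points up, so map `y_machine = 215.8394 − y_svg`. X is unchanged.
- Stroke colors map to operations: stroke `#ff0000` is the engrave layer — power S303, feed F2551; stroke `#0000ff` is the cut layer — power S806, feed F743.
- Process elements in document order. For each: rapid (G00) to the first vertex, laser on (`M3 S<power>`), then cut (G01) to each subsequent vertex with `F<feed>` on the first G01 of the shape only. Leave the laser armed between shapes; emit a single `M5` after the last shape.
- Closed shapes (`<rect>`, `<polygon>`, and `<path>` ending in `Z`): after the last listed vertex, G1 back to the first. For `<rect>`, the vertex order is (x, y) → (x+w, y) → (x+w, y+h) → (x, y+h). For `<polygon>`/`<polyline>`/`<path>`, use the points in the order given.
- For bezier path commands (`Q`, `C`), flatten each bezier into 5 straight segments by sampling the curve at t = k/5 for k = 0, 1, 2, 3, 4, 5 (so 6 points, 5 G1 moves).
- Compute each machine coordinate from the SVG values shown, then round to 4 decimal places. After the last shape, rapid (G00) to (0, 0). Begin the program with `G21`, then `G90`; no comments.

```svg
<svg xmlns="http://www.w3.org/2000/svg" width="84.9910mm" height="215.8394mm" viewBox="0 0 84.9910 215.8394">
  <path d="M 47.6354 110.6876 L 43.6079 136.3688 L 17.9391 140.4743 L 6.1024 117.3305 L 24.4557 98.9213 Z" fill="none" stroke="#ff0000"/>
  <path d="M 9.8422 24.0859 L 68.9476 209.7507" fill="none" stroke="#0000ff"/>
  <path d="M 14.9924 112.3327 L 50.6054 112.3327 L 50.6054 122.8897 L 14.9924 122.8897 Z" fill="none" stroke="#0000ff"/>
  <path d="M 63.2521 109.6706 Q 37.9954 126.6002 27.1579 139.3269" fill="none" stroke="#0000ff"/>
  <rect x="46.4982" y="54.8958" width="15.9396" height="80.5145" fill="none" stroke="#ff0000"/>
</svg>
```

Since the viewBox matches the mm dimensions, user units are millimetres directly. The only transform is the Y-flip y_m = 215.8394 − y_svg.

Shape 1 is a regular polygon drawn with `<path>`. Its stroke #ff0000 means engrave at S303, F2551. After flipping Y the toolpath is (47.6354,105.1518) → (43.6079,79.4706) → (17.9391,75.3651) → (6.1024,98.5089) → (24.4557,116.9181) → (47.6354,105.1518), returning to the start.

Shape 2 is a line segment drawn with `<path>`. Its stroke #0000ff means cut at S806, F743. After flipping Y the toolpath is (9.8422,191.7535) → (68.9476,6.0887).

Shape 3 is a rectangle drawn with `<path>`. Its stroke #0000ff means cut at S806, F743. After flipping Y the toolpath is (14.9924,103.5067) → (50.6054,103.5067) → (50.6054,92.9497) → (14.9924,92.9497) → (14.9924,103.5067), returning to the start.

Shape 4 is a quadratic bezier drawn with `<path>`. Its stroke #0000ff means cut at S806, F743. After flipping Y the toolpath is (63.2521,106.1688) → (53.7262,99.5651) → (45.3538,93.2976) → (38.1350,87.3663) → (32.0697,81.7713) → (27.1579,76.5125).

Shape 5 is a rectangle drawn with `<rect>`. Its stroke #ff0000 means engrave at S303, F2551. After flipping Y the toolpath is (46.4982,160.9436) → (62.4378,160.9436) → (62.4378,80.4291) → (46.4982,80.4291) → (46.4982,160.9436), returning to the start.

G21
G90
G00 X47.6354 Y105.1518
M3 S303
G01 X43.6079 Y79.4706 F2551
G01 X17.9391 Y75.3651
G01 X6.1024 Y98.5089
G01 X24.4557 Y116.9181
G01 X47.6354 Y105.1518
G00 X9.8422 Y191.7535
M3 S806
G01 X68.9476 Y6.0887 F743
G00 X14.9924 Y103.5067
M3 S806
G01 X50.6054 Y103.5067 F743
G01 X50.6054 Y92.9497
G01 X14.9924 Y92.9497
G01 X14.9924 Y103.5067
G00 X63.2521 Y106.1688
M3 S806
G01 X53.7262 Y99.5651 F743
G01 X45.3538 Y93.2976
G01 X38.1350 Y87.3663
G01 X32.0697 Y81.7713
G01 X27.1579 Y76.5125
G00 X46.4982 Y160.9436
M3 S303
G01 X62.4378 Y160.9436 F2551
G01 X62.4378 Y80.4291
G01 X46.4982 Y80.4291
G01 X46.4982 Y160.9436
M5
G00 X0.0000 Y0.0000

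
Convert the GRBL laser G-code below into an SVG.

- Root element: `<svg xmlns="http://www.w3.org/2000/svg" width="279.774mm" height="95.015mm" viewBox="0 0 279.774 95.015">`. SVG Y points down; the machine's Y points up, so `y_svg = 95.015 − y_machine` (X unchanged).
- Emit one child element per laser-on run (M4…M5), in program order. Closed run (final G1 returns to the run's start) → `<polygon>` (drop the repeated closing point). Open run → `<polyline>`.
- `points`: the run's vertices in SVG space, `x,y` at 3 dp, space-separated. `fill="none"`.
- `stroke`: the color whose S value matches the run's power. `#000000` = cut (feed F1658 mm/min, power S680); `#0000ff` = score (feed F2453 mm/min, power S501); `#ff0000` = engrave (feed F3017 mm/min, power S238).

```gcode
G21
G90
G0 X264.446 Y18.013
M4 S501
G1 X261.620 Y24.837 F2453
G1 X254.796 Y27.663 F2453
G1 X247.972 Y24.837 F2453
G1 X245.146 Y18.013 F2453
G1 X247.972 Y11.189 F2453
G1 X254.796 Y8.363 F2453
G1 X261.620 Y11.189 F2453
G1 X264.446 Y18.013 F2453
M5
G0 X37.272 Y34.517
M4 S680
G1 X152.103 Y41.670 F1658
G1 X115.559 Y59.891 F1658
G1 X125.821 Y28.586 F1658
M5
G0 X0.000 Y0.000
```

Machine Y-up, SVG Y-down with viewBox height 95.015, so y_svg = 95.015 − y_machine; X carries over.

Run 1: the run's S501 means `#0000ff` (score). The run returns to its start, so emit a `<polygon>` with points (Y-flipped): 264.446,77.002 261.620,70.178 254.796,67.352 247.972,70.178 245.146,77.002 247.972,83.826 254.796,86.652 261.620,83.826.

Run 2: S680 ⇒ cut layer `#000000`. The run is open, so emit a `<polyline>` with points (Y-flipped): 37.272,60.498 152.103,53.345 115.559,35.124 125.821,66.429.

<svg xmlns="http://www.w3.org/2000/svg" width="279.774mm" height="95.015mm" viewBox="0 0 279.774 95.015">
  <polygon points="264.446,77.002 261.620,70.178 254.796,67.352 247.972,70.178 245.146,77.002 247.972,83.826 254.796,86.652 261.620,83.826" fill="none" stroke="#0000ff"/>
  <polyline points="37.272,60.498 152.103,53.345 115.559,35.124 125.821,66.429" fill="none" stroke="#000000"/>
</svg>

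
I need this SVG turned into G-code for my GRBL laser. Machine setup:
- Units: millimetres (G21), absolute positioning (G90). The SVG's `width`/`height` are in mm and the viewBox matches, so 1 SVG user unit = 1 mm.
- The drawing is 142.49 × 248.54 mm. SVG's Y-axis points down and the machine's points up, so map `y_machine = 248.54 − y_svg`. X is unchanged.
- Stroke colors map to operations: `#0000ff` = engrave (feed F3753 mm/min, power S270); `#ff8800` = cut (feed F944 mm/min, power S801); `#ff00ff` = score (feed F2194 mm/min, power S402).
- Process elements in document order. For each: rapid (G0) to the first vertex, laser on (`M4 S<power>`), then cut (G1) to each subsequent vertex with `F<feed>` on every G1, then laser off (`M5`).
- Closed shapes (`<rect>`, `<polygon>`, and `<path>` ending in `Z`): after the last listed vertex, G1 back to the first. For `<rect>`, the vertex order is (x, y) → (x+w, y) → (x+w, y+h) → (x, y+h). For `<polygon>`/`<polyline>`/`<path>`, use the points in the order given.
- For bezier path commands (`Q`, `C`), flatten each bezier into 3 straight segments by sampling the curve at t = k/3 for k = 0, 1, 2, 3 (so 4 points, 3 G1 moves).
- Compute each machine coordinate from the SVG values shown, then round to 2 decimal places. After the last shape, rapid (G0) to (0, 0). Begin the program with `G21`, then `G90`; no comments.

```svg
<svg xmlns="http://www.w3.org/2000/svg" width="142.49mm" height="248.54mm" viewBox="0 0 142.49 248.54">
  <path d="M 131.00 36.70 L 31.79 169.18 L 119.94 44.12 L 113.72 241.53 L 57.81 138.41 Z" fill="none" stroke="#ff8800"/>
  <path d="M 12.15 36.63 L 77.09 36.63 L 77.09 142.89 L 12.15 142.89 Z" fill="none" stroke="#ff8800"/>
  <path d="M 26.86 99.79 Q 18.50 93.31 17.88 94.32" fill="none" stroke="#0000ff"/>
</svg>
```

viewBox `0 0 142.49 248.54` with mm width/height → 1 unit = 1 mm. Flip: y_m = 248.54 − y_svg.

**Shape 1** — `<path>` closed polygon, stroke `#ff8800` → cut (S801, F944). Machine vertices: (131.00,211.84) → (31.79,79.36) → (119.94,204.42) → (113.72,7.01) → (57.81,110.13) → (131.00,211.84). Closed: final G1 returns to the first vertex.

**Shape 2** — `<path>` rectangle, stroke `#ff8800` → cut (S801, F944). Machine vertices: (12.15,211.91) → (77.09,211.91) → (77.09,105.65) → (12.15,105.65) → (12.15,211.91). Closed: final G1 returns to the first vertex.

**Shape 3** — `<path>` quadratic bezier, stroke `#0000ff` → engrave (S270, F3753). Control points (SVG): P0=(26.86,99.79), P1=(18.50,93.31), P2=(17.88,94.32); sampled at t=k/3. Machine vertices: (26.86,148.75) → (22.15,152.24) → (19.15,154.06) → (17.88,154.22). Open path.

G21
G90
G0 X131.00 Y211.84
M4 S801
G1 X31.79 Y79.36 F944
G1 X119.94 Y204.42 F944
G1 X113.72 Y7.01 F944
G1 X57.81 Y110.13 F944
G1 X131.00 Y211.84 F944
M5
G0 X12.15 Y211.91
M4 S801
G1 X77.09 Y211.91 F944
G1 X77.09 Y105.65 F944
G1 X12.15 Y105.65 F944
G1 X12.15 Y211.91 F944
M5
G0 X26.86 Y148.75
M4 S270
G1 X22.15 Y152.24 F3753
G1 X19.15 Y154.06 F3753
G1 X17.88 Y154.22 F3753
M5
G0 X0.00 Y0.00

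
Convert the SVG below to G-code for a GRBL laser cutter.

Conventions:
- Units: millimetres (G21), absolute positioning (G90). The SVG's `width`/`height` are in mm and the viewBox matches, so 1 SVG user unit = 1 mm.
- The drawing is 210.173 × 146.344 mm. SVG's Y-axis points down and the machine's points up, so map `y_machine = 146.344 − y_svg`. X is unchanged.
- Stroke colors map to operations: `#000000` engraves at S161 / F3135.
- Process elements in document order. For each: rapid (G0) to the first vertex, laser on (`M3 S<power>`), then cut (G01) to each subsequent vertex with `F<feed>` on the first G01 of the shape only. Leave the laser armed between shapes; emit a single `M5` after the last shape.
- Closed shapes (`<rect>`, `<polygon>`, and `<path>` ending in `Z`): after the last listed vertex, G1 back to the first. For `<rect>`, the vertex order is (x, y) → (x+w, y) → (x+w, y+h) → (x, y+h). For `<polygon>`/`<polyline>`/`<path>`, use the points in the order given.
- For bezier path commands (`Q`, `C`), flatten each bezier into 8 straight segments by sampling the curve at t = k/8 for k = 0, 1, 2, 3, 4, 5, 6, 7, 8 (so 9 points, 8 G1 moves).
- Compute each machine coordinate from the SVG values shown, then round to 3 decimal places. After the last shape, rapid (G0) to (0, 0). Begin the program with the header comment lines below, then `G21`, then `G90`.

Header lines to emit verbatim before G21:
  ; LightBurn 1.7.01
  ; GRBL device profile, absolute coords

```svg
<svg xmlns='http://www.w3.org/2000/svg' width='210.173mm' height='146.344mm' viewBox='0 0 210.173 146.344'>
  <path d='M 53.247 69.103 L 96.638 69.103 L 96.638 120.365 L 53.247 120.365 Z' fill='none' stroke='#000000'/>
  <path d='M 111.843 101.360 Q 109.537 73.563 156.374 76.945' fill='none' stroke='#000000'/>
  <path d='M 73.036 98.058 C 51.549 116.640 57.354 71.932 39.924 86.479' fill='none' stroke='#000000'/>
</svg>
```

; LightBurn 1.7.01
; GRBL device profile, absolute coords
G21
G90
G0 X53.247 Y77.241
M3 S161
G01 X96.638 Y77.241 F3135
G01 X96.638 Y25.979
G01 X53.247 Y25.979
G01 X53.247 Y77.241
G0 X111.843 Y44.984
M3 S161
G01 X112.034 Y51.446 F3135
G01 X113.761 Y56.934
G01 X117.024 Y61.447
G01 X121.823 Y64.986
G01 X128.157 Y67.551
G01 X136.027 Y69.141
G01 X145.433 Y69.757
G01 X156.374 Y69.399
G0 X73.036 Y48.286
M3 S161
G01 X66.159 Y44.045 F3135
G01 X61.249 Y44.302
G01 X57.712 Y47.619
G01 X54.959 Y52.562
G01 X52.395 Y57.695
G01 X49.429 Y61.580
G01 X45.470 Y62.782
G01 X39.924 Y59.865
M5
G0 X0.000 Y0.000

viewBox `0 0 210.173 146.344` with mm width/height → 1 unit = 1 mm. Flip: y_m = 146.344 − y_svg.

**Shape 1** — `<path>` rectangle, stroke `#000000` → engrave (S161, F3135). Machine vertices: (53.247,77.241) → (96.638,77.241) → (96.638,25.979) → (53.247,25.979) → (53.247,77.241). Closed: final G1 returns to the first vertex.

**Shape 2** — `<path>` quadratic bezier, stroke `#000000` → engrave (S161, F3135). Control points (SVG): P0=(111.843,101.360), P1=(109.537,73.563), P2=(156.374,76.945); sampled at t=k/8. Machine vertices: (111.843,44.984) → (112.034,51.446) → (113.761,56.934) → (117.024,61.447) → (121.823,64.986) → (128.157,67.551) → (136.027,69.141) → (145.433,69.757) → (156.374,69.399). Open path.

**Shape 3** — `<path>` cubic bezier, stroke `#000000` → engrave (S161, F3135). Control points (SVG): P0=(73.036,98.058), P1=(51.549,116.640), P2=(57.354,71.932), P3=(39.924,86.479); sampled at t=k/8. Machine vertices: (73.036,48.286) → (66.159,44.045) → (61.249,44.302) → (57.712,47.619) → (54.959,52.562) → (52.395,57.695) → (49.429,61.580) → (45.470,62.782) → (39.924,59.865). Open path.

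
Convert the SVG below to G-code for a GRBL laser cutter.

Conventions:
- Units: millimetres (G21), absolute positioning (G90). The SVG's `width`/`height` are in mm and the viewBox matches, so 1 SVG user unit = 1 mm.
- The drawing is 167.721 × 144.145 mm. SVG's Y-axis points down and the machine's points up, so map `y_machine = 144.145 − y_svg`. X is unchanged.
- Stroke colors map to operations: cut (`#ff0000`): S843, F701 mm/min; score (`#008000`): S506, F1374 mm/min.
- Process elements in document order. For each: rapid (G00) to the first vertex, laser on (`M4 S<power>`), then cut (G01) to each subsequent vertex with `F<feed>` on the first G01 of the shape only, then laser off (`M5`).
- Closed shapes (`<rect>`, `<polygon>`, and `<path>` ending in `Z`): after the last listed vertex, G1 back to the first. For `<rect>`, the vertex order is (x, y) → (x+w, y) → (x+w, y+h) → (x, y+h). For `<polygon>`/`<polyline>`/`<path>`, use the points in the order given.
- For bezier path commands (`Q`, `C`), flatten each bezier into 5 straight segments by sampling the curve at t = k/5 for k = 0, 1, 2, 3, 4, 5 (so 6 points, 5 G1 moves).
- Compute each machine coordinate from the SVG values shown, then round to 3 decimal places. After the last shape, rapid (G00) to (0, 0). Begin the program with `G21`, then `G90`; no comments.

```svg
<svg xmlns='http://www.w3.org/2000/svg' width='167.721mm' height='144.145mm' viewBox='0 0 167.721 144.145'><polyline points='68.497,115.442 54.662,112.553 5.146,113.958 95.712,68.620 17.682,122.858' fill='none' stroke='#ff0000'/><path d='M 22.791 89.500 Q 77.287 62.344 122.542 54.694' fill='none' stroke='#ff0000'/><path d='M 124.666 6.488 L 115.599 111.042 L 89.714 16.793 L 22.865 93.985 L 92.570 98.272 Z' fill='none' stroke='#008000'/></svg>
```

G21
G90
G00 X68.497 Y28.703
M4 S843
G01 X54.662 Y31.592 F701
G01 X5.146 Y30.187
G01 X95.712 Y75.525
G01 X17.682 Y21.287
M5
G00 X22.791 Y54.645
M4 S843
G01 X44.220 Y64.727 F701
G01 X64.909 Y73.249
G01 X84.859 Y80.210
G01 X104.070 Y85.611
G01 X122.542 Y89.451
M5
G00 X124.666 Y137.657
M4 S506
G01 X115.599 Y33.103 F1374
G01 X89.714 Y127.352
G01 X22.865 Y50.160
G01 X92.570 Y45.873
G01 X124.666 Y137.657
M5
G00 X0.000 Y0.000

viewBox `0 0 167.721 144.145` with mm width/height → 1 unit = 1 mm. Flip: y_m = 144.145 − y_svg.

**Shape 1** — `<polyline>` open polyline, stroke `#ff0000` → cut (S843, F701). Machine vertices: (68.497,28.703) → (54.662,31.592) → (5.146,30.187) → (95.712,75.525) → (17.682,21.287). Open path.

**Shape 2** — `<path>` quadratic bezier, stroke `#ff0000` → cut (S843, F701). Control points (SVG): P0=(22.791,89.500), P1=(77.287,62.344), P2=(122.542,54.694); sampled at t=k/5. Machine vertices: (22.791,54.645) → (44.220,64.727) → (64.909,73.249) → (84.859,80.210) → (104.070,85.611) → (122.542,89.451). Open path.

**Shape 3** — `<path>` closed polygon, stroke `#008000` → score (S506, F1374). Machine vertices: (124.666,137.657) → (115.599,33.103) → (89.714,127.352) → (22.865,50.160) → (92.570,45.873) → (124.666,137.657). Closed: final G1 returns to the first vertex.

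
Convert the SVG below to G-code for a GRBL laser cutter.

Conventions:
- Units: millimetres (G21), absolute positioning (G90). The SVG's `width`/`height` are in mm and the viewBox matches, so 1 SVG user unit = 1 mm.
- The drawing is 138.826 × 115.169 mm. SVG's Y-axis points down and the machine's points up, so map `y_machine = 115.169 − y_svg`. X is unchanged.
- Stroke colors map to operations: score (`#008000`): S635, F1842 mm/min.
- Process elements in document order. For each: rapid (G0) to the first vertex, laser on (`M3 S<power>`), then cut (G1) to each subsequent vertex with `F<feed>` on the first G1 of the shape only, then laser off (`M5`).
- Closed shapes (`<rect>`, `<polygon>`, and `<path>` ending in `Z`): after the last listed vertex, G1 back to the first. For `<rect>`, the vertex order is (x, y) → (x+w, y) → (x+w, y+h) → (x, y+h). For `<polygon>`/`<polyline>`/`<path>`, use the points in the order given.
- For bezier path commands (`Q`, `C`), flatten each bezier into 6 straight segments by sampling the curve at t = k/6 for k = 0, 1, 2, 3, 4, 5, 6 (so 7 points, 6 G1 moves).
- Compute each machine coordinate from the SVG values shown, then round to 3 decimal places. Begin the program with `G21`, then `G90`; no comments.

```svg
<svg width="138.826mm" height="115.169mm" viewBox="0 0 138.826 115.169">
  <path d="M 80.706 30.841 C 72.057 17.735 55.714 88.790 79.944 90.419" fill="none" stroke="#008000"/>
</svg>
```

1 u = 1 mm; y_m = 115.169 − y.

[1] `<path>` cubic bezier, #008000→score S635 F1842: (80.706,84.328) → (75.964,84.579) → (71.280,75.069) → (67.995,60.065) → (67.451,43.833) → (70.987,30.639) → (79.944,24.750)

G21
G90
G0 X80.706 Y84.328
M3 S635
G1 X75.964 Y84.579 F1842
G1 X71.280 Y75.069
G1 X67.995 Y60.065
G1 X67.451 Y43.833
G1 X70.987 Y30.639
G1 X79.944 Y24.750
M5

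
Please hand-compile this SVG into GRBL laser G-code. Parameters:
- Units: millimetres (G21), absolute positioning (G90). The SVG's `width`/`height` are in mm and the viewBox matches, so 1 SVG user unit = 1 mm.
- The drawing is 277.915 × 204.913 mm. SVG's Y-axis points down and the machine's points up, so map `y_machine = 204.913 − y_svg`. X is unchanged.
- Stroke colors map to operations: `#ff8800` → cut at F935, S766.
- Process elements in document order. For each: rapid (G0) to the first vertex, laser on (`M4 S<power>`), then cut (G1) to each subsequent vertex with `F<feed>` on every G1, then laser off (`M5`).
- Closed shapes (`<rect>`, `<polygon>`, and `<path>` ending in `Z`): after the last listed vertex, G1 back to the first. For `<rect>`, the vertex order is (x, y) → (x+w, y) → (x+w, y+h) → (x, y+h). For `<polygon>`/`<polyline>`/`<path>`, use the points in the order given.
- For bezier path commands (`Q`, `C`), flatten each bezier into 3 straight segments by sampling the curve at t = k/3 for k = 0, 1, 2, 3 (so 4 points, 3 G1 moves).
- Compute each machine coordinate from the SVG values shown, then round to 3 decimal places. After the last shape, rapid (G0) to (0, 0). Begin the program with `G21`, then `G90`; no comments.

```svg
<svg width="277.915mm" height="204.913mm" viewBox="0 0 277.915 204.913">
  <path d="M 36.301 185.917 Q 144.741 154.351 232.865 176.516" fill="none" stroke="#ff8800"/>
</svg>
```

G21
G90
G0 X36.301 Y18.996
M4 S766
G1 X106.337 Y34.070 F935
G1 X171.858 Y37.204 F935
G1 X232.865 Y28.397 F935
M5
G0 X0.000 Y0.000

Since the viewBox matches the mm dimensions, user units are millimetres directly. The only transform is the Y-flip y_m = 204.913 − y_svg.

Shape 1 is a quadratic bezier drawn with `<path>`. Its stroke #ff8800 means cut at S766, F935. After flipping Y the toolpath is (36.301,18.996) → (106.337,34.070) → (171.858,37.204) → (232.865,28.397).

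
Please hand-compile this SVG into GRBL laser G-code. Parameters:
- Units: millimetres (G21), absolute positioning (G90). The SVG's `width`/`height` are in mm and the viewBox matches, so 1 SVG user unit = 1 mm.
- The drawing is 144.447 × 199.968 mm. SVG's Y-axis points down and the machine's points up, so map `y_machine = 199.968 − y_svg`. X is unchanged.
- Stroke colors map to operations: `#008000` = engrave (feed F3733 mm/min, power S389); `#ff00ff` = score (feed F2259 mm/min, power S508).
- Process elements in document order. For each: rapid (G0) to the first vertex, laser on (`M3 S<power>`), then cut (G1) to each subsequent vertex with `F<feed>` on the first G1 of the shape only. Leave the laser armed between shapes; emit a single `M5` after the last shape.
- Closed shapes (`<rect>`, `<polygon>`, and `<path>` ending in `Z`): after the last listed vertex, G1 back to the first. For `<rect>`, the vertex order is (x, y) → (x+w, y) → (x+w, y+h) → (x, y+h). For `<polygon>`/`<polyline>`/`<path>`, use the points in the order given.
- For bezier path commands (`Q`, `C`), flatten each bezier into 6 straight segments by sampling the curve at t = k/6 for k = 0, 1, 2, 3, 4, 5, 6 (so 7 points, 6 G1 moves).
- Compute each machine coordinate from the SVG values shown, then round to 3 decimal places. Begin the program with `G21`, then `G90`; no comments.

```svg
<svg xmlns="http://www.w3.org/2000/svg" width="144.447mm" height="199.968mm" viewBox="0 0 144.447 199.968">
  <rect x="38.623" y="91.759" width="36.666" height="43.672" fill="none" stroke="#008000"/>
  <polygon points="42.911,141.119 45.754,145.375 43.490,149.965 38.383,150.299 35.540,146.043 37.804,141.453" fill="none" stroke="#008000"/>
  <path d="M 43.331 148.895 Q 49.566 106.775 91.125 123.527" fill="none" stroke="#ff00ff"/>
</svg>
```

G21
G90
G0 X38.623 Y108.209
M3 S389
G1 X75.289 Y108.209 F3733
G1 X75.289 Y64.537
G1 X38.623 Y64.537
G1 X38.623 Y108.209
G0 X42.911 Y58.849
M3 S389
G1 X45.754 Y54.593 F3733
G1 X43.490 Y50.003
G1 X38.383 Y49.669
G1 X35.540 Y53.925
G1 X37.804 Y58.515
G1 X42.911 Y58.849
G0 X43.331 Y51.073
M3 S508
G1 X46.391 Y63.478 F2259
G1 X51.413 Y72.612
G1 X58.397 Y78.475
G1 X67.344 Y81.068
G1 X78.253 Y80.390
G1 X91.125 Y76.441
M5

1 u = 1 mm; y_m = 199.968 − y.

[1] `<rect>` rectangle, #008000→engrave S389 F3733: (38.623,108.209) → (75.289,108.209) → (75.289,64.537) → (38.623,64.537) → (38.623,108.209) (closed)

[2] `<polygon>` regular polygon, #008000→engrave S389 F3733: (42.911,58.849) → (45.754,54.593) → (43.490,50.003) → (38.383,49.669) → (35.540,53.925) → (37.804,58.515) → (42.911,58.849) (closed)

[3] `<path>` quadratic bezier, #ff00ff→score S508 F2259: (43.331,51.073) → (46.391,63.478) → (51.413,72.612) → (58.397,78.475) → (67.344,81.068) → (78.253,80.390) → (91.125,76.441)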